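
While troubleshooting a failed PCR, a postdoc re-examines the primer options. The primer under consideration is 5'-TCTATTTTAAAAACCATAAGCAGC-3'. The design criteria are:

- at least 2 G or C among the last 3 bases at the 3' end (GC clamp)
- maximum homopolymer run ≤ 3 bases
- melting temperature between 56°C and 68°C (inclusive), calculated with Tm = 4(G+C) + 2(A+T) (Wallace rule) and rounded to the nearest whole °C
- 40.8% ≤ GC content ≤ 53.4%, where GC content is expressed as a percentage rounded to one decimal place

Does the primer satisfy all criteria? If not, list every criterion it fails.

Base counts: A=10, T=7, G=2, C=5 (length 24).
GC clamp: 3' end AGC has 2 G/C ✓
homopolymer run: longest run = 5, exceeds 3 ✗
Tm: Tm = 2·17 + 4·7 = 62°C ✓
GC content: GC 7/24 = 29.2%, outside 40.8–53.4% ✗

Fails: homopolymer run, GC content.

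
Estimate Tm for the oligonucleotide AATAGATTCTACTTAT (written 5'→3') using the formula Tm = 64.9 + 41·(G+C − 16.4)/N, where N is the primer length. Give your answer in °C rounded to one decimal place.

Base counts: A=6, T=7, G=1, C=2; G+C = 3, N = 16.
Tm = 64.9 + 41·(3 − 16.4)/16 = 64.9 + -549.40/16 = 30.6°C.

30.6°C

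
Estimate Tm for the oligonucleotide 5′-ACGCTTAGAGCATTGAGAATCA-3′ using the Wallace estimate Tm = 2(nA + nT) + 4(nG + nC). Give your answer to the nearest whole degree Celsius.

Base counts: A=8, T=5, G=5, C=4 (length 22).
Tm = 2·(8+5) + 4·(5+4) = 2·13 + 4·9 = 26 + 36 = 62°C.

62°C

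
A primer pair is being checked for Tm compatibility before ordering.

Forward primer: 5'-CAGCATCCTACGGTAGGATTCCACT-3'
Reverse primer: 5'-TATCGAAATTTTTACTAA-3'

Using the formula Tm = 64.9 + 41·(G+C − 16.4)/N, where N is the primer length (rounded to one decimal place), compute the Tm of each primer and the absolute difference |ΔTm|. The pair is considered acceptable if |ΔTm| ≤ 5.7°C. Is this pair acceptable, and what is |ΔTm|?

Forward: G+C = 13, N = 25 → Tm = 64.9 + 41·(13 − 16.4)/25 = 59.3°C.
Reverse: G+C = 3, N = 18 → Tm = 64.9 + 41·(3 − 16.4)/18 = 34.4°C.
|ΔTm| = |59.3 − 34.4| = 24.9°C, > 5.7°C.

|ΔTm| = 24.9°C; the pair is not acceptable.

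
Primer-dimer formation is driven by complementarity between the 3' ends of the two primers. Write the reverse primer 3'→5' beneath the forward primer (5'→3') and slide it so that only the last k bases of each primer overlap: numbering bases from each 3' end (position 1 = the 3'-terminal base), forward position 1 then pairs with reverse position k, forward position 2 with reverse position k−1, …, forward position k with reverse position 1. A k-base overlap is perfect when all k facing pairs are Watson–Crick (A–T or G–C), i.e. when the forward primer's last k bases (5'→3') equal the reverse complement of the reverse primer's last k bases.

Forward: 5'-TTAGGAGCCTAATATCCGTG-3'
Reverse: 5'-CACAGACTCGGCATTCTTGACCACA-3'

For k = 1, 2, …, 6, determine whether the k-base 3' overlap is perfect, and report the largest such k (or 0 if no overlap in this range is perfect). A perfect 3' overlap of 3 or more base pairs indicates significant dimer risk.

Longest perfect overlap: 2 complementary base pairs; below the dimer-risk threshold (threshold 3).

Last 6 bases (5'→3') — forward …TCCGTG, reverse …ACCACA.
Reverse complement of the reverse primer's last 6 bases: TGTGGT; its first k bases are the reverse complement of the reverse primer's last k bases, so a perfect k-base overlap needs the forward primer's last k bases to equal them.
Comparing (forward last k vs required): k=1: G vs T ✗; k=2: TG vs TG ✓; k=3: GTG vs TGT ✗; k=4: CGTG vs TGTG ✗; k=5: CCGTG vs TGTGG ✗; k=6: TCCGTG vs TGTGGT ✗.
Only k = 2 is perfect, so the longest perfect 3' overlap is 2.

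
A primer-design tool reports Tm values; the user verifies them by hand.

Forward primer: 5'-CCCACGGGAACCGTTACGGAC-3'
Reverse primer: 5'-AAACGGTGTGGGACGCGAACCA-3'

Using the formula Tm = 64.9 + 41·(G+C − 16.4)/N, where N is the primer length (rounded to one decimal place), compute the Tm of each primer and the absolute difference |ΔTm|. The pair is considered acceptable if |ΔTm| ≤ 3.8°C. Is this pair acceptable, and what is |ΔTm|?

|ΔTm| = 1.6°C; the pair is acceptable.

Forward: G+C = 14, N = 21 → Tm = 64.9 + 41·(14 − 16.4)/21 = 60.2°C.
Reverse: G+C = 13, N = 22 → Tm = 64.9 + 41·(13 − 16.4)/22 = 58.6°C.
|ΔTm| = |60.2 − 58.6| = 1.6°C, ≤ 3.8°C.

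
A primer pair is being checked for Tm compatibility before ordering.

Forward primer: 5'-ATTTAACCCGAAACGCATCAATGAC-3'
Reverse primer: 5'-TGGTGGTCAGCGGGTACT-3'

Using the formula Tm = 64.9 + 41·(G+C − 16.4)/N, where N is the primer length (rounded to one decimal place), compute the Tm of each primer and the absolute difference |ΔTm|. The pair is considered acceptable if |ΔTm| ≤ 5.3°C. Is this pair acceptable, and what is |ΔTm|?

|ΔTm| = 1.8°C; the pair is acceptable.

Forward: G+C = 10, N = 25 → Tm = 64.9 + 41·(10 − 16.4)/25 = 54.4°C.
Reverse: G+C = 11, N = 18 → Tm = 64.9 + 41·(11 − 16.4)/18 = 52.6°C.
|ΔTm| = |54.4 − 52.6| = 1.8°C, ≤ 5.3°C.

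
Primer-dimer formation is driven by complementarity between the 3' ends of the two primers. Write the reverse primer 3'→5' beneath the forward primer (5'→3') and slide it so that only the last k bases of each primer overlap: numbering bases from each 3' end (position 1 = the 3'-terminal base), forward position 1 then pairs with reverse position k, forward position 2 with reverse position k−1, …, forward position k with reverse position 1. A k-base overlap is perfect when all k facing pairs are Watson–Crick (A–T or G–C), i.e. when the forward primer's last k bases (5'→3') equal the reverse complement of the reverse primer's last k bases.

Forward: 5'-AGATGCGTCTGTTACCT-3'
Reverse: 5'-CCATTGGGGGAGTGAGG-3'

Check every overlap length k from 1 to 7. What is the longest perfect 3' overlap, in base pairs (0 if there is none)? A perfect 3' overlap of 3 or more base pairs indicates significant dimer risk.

Longest perfect overlap: 3 complementary base pairs; significant dimer risk (threshold 3).

Last 7 bases (5'→3') — forward …GTTACCT, reverse …AGTGAGG.
Reverse complement of the reverse primer's last 7 bases: CCTCACT; its first k bases are the reverse complement of the reverse primer's last k bases, so a perfect k-base overlap needs the forward primer's last k bases to equal them.
Comparing (forward last k vs required): k=1: T vs C ✗; k=2: CT vs CC ✗; k=3: CCT vs CCT ✓; k=4: ACCT vs CCTC ✗; k=5: TACCT vs CCTCA ✗; k=6: TTACCT vs CCTCAC ✗; k=7: GTTACCT vs CCTCACT ✗.
Only k = 3 is perfect, so the longest perfect 3' overlap is 3.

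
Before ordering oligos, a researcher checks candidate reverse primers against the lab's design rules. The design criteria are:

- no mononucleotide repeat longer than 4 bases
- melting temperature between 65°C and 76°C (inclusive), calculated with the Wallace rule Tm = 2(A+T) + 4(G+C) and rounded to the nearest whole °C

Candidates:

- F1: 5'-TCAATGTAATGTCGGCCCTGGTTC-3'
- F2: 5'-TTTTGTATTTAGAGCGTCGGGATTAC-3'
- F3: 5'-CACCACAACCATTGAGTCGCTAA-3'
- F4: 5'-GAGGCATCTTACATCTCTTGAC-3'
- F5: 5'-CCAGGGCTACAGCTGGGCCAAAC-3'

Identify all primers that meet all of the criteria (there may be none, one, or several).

F1 (24 nt, A=4 T=8 G=6 C=6): longest run = 3 ✓; Tm = 2·12 + 4·12 = 72°C ✓ — passes.
F2 (26 nt, A=5 T=11 G=7 C=3): longest run = 4 ✓; Tm = 2·16 + 4·10 = 72°C ✓ — passes.
F3 (23 nt, A=8 T=4 G=3 C=8): longest run = 2 ✓; Tm = 2·12 + 4·11 = 68°C ✓ — passes.
F4 (22 nt, A=5 T=7 G=4 C=6): longest run = 2 ✓; Tm = 2·12 + 4·10 = 64°C, outside 65–76°C ✗ — fails.
F5 (23 nt, A=6 T=2 G=7 C=8): longest run = 3 ✓; Tm = 2·8 + 4·15 = 76°C ✓ — passes.

F1, F2, F3 and F5.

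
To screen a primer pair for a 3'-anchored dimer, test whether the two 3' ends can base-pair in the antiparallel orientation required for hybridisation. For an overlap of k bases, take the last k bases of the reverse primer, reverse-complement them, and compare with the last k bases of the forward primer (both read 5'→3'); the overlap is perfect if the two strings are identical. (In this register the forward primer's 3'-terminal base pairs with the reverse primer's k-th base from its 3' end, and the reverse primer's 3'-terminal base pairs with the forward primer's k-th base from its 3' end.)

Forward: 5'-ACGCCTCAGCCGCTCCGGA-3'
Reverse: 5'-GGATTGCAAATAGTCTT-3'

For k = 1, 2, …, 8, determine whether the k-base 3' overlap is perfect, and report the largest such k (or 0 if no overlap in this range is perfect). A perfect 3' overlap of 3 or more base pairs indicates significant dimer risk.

Last 8 bases (5'→3') — forward …GCTCCGGA, reverse …ATAGTCTT.
Reverse complement of the reverse primer's last 8 bases: AAGACTAT; its first k bases are the reverse complement of the reverse primer's last k bases, so a perfect k-base overlap needs the forward primer's last k bases to equal them.
Comparing (forward last k vs required): k=1: A vs A ✓; k=2: GA vs AA ✗; k=3: GGA vs AAG ✗; k=4: CGGA vs AAGA ✗; k=5: CCGGA vs AAGAC ✗; k=6: TCCGGA vs AAGACT ✗; k=7: CTCCGGA vs AAGACTA ✗; k=8: GCTCCGGA vs AAGACTAT ✗.
Only k = 1 is perfect, so the longest perfect 3' overlap is 1.

Longest perfect overlap: 1 complementary base pair; below the dimer-risk threshold (threshold 3).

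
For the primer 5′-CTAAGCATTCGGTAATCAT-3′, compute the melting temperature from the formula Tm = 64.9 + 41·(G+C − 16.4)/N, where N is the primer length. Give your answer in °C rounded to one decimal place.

Base counts: A=6, T=6, G=3, C=4; G+C = 7, N = 19.
Tm = 64.9 + 41·(7 − 16.4)/19 = 64.9 + -385.40/19 = 44.6°C.

44.6°C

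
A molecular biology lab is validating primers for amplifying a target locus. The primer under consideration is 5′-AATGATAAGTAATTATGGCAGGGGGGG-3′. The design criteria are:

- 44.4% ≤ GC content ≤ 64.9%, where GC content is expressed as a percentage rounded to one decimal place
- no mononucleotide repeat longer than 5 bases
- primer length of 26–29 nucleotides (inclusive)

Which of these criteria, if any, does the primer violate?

Fails: homopolymer run.

Base counts: A=9, T=6, G=11, C=1 (length 27).
GC content: GC 12/27 = 44.4% ✓
homopolymer run: longest run = 7, exceeds 5 ✗
length: length 27 ✓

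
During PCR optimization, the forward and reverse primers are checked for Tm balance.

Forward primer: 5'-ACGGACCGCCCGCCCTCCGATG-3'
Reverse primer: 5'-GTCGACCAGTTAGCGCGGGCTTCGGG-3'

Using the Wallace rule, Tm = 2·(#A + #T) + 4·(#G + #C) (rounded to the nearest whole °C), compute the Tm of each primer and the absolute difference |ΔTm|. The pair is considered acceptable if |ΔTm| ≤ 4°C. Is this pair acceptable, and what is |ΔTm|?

Forward: A=3 T=2 G=6 C=11 → Tm = 2·5 + 4·17 = 78°C.
Reverse: A=3 T=5 G=11 C=7 → Tm = 2·8 + 4·18 = 88°C.
|ΔTm| = |78 − 88| = 10°C, > 4°C.

|ΔTm| = 10°C; the pair is not acceptable.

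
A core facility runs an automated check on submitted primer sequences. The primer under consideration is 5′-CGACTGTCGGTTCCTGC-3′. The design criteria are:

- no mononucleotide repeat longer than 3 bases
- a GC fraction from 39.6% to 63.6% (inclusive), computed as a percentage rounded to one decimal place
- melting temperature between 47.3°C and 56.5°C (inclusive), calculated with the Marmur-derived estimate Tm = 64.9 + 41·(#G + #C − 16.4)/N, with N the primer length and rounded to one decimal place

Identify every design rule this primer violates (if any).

Fails: GC content.

Base counts: A=1, T=5, G=5, C=6 (length 17).
homopolymer run: longest run = 2 ✓
GC content: GC 11/17 = 64.7%, outside 39.6–63.6% ✗
Tm: Tm = 64.9 + 41·(11 − 16.4)/17 = 51.9°C ✓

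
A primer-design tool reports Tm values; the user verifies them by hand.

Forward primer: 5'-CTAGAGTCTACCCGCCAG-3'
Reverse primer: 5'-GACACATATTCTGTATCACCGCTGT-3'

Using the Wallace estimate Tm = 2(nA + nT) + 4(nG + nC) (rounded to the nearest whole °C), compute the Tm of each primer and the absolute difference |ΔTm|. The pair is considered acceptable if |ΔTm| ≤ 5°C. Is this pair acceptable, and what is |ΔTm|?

Forward: A=4 T=3 G=4 C=7 → Tm = 2·7 + 4·11 = 58°C.
Reverse: A=6 T=8 G=4 C=7 → Tm = 2·14 + 4·11 = 72°C.
|ΔTm| = |58 − 72| = 14°C, > 5°C.

|ΔTm| = 14°C; the pair is not acceptable.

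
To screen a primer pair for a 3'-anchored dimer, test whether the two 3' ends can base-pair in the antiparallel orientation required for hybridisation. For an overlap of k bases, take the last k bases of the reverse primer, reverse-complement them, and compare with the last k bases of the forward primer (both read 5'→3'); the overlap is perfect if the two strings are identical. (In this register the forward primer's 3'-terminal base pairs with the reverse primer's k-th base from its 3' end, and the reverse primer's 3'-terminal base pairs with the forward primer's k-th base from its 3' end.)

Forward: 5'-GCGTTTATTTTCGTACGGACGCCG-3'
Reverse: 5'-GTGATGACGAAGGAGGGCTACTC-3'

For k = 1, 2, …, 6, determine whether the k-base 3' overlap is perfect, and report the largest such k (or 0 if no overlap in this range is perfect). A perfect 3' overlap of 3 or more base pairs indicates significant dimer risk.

Last 6 bases (5'→3') — forward …ACGCCG, reverse …CTACTC.
Reverse complement of the reverse primer's last 6 bases: GAGTAG; its first k bases are the reverse complement of the reverse primer's last k bases, so a perfect k-base overlap needs the forward primer's last k bases to equal them.
Comparing (forward last k vs required): k=1: G vs G ✓; k=2: CG vs GA ✗; k=3: CCG vs GAG ✗; k=4: GCCG vs GAGT ✗; k=5: CGCCG vs GAGTA ✗; k=6: ACGCCG vs GAGTAG ✗.
Only k = 1 is perfect, so the longest perfect 3' overlap is 1.

Longest perfect overlap: 1 complementary base pair; below the dimer-risk threshold (threshold 3).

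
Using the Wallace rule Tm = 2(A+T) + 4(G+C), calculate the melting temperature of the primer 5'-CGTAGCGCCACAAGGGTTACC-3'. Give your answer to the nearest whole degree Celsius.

Base counts: A=5, T=3, G=6, C=7 (length 21).
Tm = 2·(5+3) + 4·(6+7) = 2·8 + 4·13 = 16 + 52 = 68°C.

68°C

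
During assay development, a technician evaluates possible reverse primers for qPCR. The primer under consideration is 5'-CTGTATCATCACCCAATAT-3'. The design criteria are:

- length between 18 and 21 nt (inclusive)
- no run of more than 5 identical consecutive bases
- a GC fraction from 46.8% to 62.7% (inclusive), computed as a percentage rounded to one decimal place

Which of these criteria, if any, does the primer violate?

Fails: GC content.

Base counts: A=6, T=6, G=1, C=6 (length 19).
length: length 19 ✓
homopolymer run: longest run = 3 ✓
GC content: GC 7/19 = 36.8%, outside 46.8–62.7% ✗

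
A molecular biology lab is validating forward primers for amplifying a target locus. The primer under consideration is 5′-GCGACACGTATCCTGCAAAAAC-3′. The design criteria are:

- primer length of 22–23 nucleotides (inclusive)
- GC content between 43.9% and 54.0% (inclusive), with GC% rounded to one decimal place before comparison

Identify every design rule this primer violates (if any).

Base counts: A=8, T=3, G=4, C=7 (length 22).
length: length 22 ✓
GC content: GC 11/22 = 50.0% ✓

Meets all criteria.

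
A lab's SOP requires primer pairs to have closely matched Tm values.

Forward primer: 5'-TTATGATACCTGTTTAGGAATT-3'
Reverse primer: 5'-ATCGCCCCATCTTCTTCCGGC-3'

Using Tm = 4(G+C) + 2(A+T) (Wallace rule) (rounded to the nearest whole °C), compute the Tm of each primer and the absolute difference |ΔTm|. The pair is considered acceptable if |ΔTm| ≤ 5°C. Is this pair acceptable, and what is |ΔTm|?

Forward: A=6 T=10 G=4 C=2 → Tm = 2·16 + 4·6 = 56°C.
Reverse: A=2 T=6 G=3 C=10 → Tm = 2·8 + 4·13 = 68°C.
|ΔTm| = |56 − 68| = 12°C, > 5°C.

|ΔTm| = 12°C; the pair is not acceptable.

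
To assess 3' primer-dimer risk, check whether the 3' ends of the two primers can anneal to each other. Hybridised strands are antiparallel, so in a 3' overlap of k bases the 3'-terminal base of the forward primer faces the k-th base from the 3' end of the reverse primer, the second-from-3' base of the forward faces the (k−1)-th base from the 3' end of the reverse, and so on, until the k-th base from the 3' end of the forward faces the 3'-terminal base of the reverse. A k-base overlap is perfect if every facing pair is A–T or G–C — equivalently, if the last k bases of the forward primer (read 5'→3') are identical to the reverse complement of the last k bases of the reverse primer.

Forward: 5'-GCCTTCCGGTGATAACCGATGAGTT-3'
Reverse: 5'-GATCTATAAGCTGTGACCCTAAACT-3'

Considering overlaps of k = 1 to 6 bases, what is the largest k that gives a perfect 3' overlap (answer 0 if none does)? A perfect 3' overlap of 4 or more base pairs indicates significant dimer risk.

Longest perfect overlap: 4 complementary base pairs; significant dimer risk (threshold 4).

Last 6 bases (5'→3') — forward …TGAGTT, reverse …TAAACT.
Reverse complement of the reverse primer's last 6 bases: AGTTTA; its first k bases are the reverse complement of the reverse primer's last k bases, so a perfect k-base overlap needs the forward primer's last k bases to equal them.
Comparing (forward last k vs required): k=1: T vs A ✗; k=2: TT vs AG ✗; k=3: GTT vs AGT ✗; k=4: AGTT vs AGTT ✓; k=5: GAGTT vs AGTTT ✗; k=6: TGAGTT vs AGTTTA ✗.
Only k = 4 is perfect, so the longest perfect 3' overlap is 4.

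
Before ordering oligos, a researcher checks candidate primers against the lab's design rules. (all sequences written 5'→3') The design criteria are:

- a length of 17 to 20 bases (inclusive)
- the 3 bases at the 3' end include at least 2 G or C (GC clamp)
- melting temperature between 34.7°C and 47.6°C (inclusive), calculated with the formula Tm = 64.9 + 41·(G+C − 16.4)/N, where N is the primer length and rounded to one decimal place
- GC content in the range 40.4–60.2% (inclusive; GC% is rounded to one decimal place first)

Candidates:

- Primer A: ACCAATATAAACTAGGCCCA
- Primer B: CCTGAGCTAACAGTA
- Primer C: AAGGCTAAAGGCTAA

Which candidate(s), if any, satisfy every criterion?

Primer A (20 nt, A=9 T=3 G=2 C=6): length 20 ✓; 3' end CCA has 2 G/C ✓; Tm = 64.9 + 41·(8 − 16.4)/20 = 47.7°C, outside 34.7–47.6°C ✗; GC 8/20 = 40.0%, outside 40.4–60.2% ✗ — fails.
Primer B (15 nt, A=5 T=3 G=3 C=4): length 15, outside 17–20 ✗; 3' end GTA has 1 G/C, need ≥2 ✗; Tm = 64.9 + 41·(7 − 16.4)/15 = 39.2°C ✓; GC 7/15 = 46.7% ✓ — fails.
Primer C (15 nt, A=7 T=2 G=4 C=2): length 15, outside 17–20 ✗; 3' end TAA has 0 G/C, need ≥2 ✗; Tm = 64.9 + 41·(6 − 16.4)/15 = 36.5°C ✓; GC 6/15 = 40.0%, outside 40.4–60.2% ✗ — fails.

None of the candidates satisfy all criteria.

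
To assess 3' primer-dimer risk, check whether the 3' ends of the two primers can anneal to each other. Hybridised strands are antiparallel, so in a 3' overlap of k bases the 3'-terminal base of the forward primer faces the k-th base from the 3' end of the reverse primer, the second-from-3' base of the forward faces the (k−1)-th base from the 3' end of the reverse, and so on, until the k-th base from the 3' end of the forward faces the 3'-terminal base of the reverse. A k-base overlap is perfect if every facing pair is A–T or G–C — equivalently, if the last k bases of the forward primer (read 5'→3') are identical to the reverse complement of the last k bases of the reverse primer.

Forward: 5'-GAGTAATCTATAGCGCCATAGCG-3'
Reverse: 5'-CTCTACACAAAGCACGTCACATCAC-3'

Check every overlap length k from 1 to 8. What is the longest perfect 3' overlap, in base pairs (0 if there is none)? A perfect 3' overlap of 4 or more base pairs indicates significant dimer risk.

Last 8 bases (5'→3') — forward …CCATAGCG, reverse …CACATCAC.
Reverse complement of the reverse primer's last 8 bases: GTGATGTG; its first k bases are the reverse complement of the reverse primer's last k bases, so a perfect k-base overlap needs the forward primer's last k bases to equal them.
Comparing (forward last k vs required): k=1: G vs G ✓; k=2: CG vs GT ✗; k=3: GCG vs GTG ✗; k=4: AGCG vs GTGA ✗; k=5: TAGCG vs GTGAT ✗; k=6: ATAGCG vs GTGATG ✗; k=7: CATAGCG vs GTGATGT ✗; k=8: CCATAGCG vs GTGATGTG ✗.
Only k = 1 is perfect, so the longest perfect 3' overlap is 1.

Longest perfect overlap: 1 complementary base pair; below the dimer-risk threshold (threshold 4).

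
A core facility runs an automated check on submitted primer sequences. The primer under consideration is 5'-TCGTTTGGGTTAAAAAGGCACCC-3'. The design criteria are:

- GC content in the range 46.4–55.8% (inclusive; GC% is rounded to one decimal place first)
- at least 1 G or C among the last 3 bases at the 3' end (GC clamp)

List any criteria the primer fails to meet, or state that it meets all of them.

Meets all criteria.

Base counts: A=6, T=6, G=6, C=5 (length 23).
GC content: GC 11/23 = 47.8% ✓
GC clamp: 3' end CCC has 3 G/C ✓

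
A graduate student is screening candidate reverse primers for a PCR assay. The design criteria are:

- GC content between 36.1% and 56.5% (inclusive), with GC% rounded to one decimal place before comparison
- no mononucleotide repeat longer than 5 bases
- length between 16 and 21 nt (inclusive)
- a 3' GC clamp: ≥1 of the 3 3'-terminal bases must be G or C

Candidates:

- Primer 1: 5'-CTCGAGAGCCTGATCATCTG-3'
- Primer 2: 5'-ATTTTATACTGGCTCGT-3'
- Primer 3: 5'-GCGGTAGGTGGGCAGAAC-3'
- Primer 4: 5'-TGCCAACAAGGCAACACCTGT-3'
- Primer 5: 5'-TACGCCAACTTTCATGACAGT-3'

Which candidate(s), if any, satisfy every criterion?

Primer 1, Primer 4 and Primer 5.

Primer 1 (20 nt, A=4 T=5 G=5 C=6): GC 11/20 = 55.0% ✓; longest run = 2 ✓; length 20 ✓; 3' end CTG has 2 G/C ✓ — passes.
Primer 2 (17 nt, A=3 T=8 G=3 C=3): GC 6/17 = 35.3%, outside 36.1–56.5% ✗; longest run = 4 ✓; length 17 ✓; 3' end CGT has 2 G/C ✓ — fails.
Primer 3 (18 nt, A=4 T=2 G=9 C=3): GC 12/18 = 66.7%, outside 36.1–56.5% ✗; longest run = 3 ✓; length 18 ✓; 3' end AAC has 1 G/C ✓ — fails.
Primer 4 (21 nt, A=7 T=3 G=4 C=7): GC 11/21 = 52.4% ✓; longest run = 2 ✓; length 21 ✓; 3' end TGT has 1 G/C ✓ — passes.
Primer 5 (21 nt, A=6 T=6 G=3 C=6): GC 9/21 = 42.9% ✓; longest run = 3 ✓; length 21 ✓; 3' end AGT has 1 G/C ✓ — passes.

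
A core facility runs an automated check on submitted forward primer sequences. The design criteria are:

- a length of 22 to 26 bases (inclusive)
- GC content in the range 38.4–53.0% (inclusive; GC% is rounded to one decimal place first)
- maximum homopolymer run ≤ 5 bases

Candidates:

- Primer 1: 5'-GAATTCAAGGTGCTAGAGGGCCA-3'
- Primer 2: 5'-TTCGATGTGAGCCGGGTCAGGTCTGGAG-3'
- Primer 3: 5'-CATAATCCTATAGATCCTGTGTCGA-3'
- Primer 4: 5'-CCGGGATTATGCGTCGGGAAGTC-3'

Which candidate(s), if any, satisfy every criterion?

Primer 1 and Primer 3.

Primer 1 (23 nt, A=7 T=4 G=8 C=4): length 23 ✓; GC 12/23 = 52.2% ✓; longest run = 3 ✓ — passes.
Primer 2 (28 nt, A=4 T=7 G=12 C=5): length 28, outside 22–26 ✗; GC 17/28 = 60.7%, outside 38.4–53.0% ✗; longest run = 3 ✓ — fails.
Primer 3 (25 nt, A=7 T=8 G=4 C=6): length 25 ✓; GC 10/25 = 40.0% ✓; longest run = 2 ✓ — passes.
Primer 4 (23 nt, A=4 T=5 G=9 C=5): length 23 ✓; GC 14/23 = 60.9%, outside 38.4–53.0% ✗; longest run = 3 ✓ — fails.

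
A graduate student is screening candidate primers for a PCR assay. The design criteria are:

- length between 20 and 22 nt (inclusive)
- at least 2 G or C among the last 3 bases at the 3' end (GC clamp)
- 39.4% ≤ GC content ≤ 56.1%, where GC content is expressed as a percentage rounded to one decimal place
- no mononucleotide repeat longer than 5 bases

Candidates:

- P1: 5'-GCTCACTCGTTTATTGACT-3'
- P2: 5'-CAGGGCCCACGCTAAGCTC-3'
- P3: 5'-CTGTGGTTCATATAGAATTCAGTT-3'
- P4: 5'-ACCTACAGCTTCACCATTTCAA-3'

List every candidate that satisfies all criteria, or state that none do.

P1 (19 nt, A=3 T=8 G=3 C=5): length 19, outside 20–22 ✗; 3' end ACT has 1 G/C, need ≥2 ✗; GC 8/19 = 42.1% ✓; longest run = 3 ✓ — fails.
P2 (19 nt, A=4 T=2 G=5 C=8): length 19, outside 20–22 ✗; 3' end CTC has 2 G/C ✓; GC 13/19 = 68.4%, outside 39.4–56.1% ✗; longest run = 3 ✓ — fails.
P3 (24 nt, A=6 T=10 G=5 C=3): length 24, outside 20–22 ✗; 3' end GTT has 1 G/C, need ≥2 ✗; GC 8/24 = 33.3%, outside 39.4–56.1% ✗; longest run = 2 ✓ — fails.
P4 (22 nt, A=7 T=6 G=1 C=8): length 22 ✓; 3' end CAA has 1 G/C, need ≥2 ✗; GC 9/22 = 40.9% ✓; longest run = 3 ✓ — fails.

None of the candidates satisfy all criteria.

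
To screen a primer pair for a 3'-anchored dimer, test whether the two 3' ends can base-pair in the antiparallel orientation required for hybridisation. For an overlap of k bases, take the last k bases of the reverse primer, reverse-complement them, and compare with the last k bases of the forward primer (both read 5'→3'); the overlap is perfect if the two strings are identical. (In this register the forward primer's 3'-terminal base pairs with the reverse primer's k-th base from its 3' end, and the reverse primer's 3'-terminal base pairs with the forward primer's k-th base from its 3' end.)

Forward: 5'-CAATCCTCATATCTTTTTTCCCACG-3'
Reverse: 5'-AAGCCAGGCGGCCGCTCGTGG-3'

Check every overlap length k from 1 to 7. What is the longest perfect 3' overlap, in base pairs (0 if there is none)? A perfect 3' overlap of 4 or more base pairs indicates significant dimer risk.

Last 7 bases (5'→3') — forward …TCCCACG, reverse …CTCGTGG.
Reverse complement of the reverse primer's last 7 bases: CCACGAG; its first k bases are the reverse complement of the reverse primer's last k bases, so a perfect k-base overlap needs the forward primer's last k bases to equal them.
Comparing (forward last k vs required): k=1: G vs C ✗; k=2: CG vs CC ✗; k=3: ACG vs CCA ✗; k=4: CACG vs CCAC ✗; k=5: CCACG vs CCACG ✓; k=6: CCCACG vs CCACGA ✗; k=7: TCCCACG vs CCACGAG ✗.
Only k = 5 is perfect, so the longest perfect 3' overlap is 5.

Longest perfect overlap: 5 complementary base pairs; significant dimer risk (threshold 4).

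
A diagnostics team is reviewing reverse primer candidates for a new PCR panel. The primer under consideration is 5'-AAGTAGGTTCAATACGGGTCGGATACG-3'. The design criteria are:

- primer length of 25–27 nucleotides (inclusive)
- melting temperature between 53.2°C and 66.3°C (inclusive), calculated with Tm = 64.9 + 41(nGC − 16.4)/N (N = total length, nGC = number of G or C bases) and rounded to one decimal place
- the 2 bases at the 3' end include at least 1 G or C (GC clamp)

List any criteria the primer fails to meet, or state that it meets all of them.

Meets all criteria.

Base counts: A=8, T=6, G=9, C=4 (length 27).
length: length 27 ✓
Tm: Tm = 64.9 + 41·(13 − 16.4)/27 = 59.7°C ✓
GC clamp: 3' end CG has 2 G/C ✓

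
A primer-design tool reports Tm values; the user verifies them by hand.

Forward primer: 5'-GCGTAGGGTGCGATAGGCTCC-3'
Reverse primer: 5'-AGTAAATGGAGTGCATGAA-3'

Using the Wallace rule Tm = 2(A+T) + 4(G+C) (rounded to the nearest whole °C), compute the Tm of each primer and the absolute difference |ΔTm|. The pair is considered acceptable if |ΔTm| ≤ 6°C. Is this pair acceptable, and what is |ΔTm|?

|ΔTm| = 18°C; the pair is not acceptable.

Forward: A=3 T=4 G=9 C=5 → Tm = 2·7 + 4·14 = 70°C.
Reverse: A=8 T=4 G=6 C=1 → Tm = 2·12 + 4·7 = 52°C.
|ΔTm| = |70 − 52| = 18°C, > 6°C.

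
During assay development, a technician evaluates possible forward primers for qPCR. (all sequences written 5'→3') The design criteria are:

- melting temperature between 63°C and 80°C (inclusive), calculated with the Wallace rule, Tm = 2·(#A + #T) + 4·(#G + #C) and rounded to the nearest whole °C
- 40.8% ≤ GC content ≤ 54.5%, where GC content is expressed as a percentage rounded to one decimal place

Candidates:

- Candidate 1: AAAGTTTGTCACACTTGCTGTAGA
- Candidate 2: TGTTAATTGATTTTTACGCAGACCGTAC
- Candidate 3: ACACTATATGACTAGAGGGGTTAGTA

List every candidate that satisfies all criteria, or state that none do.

Candidate 1 (24 nt, A=7 T=8 G=5 C=4): Tm = 2·15 + 4·9 = 66°C ✓; GC 9/24 = 37.5%, outside 40.8–54.5% ✗ — fails.
Candidate 2 (28 nt, A=7 T=11 G=5 C=5): Tm = 2·18 + 4·10 = 76°C ✓; GC 10/28 = 35.7%, outside 40.8–54.5% ✗ — fails.
Candidate 3 (26 nt, A=9 T=7 G=7 C=3): Tm = 2·16 + 4·10 = 72°C ✓; GC 10/26 = 38.5%, outside 40.8–54.5% ✗ — fails.

None of the candidates satisfy all criteria.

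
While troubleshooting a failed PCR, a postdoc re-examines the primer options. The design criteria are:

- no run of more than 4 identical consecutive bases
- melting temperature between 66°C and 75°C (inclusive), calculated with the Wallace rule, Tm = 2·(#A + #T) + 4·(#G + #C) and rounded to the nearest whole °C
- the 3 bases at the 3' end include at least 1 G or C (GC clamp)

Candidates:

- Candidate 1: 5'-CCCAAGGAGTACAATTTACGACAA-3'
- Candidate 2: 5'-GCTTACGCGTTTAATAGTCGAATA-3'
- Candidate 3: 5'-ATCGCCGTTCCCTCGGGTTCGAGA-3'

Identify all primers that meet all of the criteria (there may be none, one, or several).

Candidate 1 only.

Candidate 1 (24 nt, A=10 T=4 G=4 C=6): longest run = 3 ✓; Tm = 2·14 + 4·10 = 68°C ✓; 3' end CAA has 1 G/C ✓ — passes.
Candidate 2 (24 nt, A=7 T=8 G=5 C=4): longest run = 3 ✓; Tm = 2·15 + 4·9 = 66°C ✓; 3' end ATA has 0 G/C, need ≥1 ✗ — fails.
Candidate 3 (24 nt, A=3 T=6 G=7 C=8): longest run = 3 ✓; Tm = 2·9 + 4·15 = 78°C, outside 66–75°C ✗; 3' end AGA has 1 G/C ✓ — fails.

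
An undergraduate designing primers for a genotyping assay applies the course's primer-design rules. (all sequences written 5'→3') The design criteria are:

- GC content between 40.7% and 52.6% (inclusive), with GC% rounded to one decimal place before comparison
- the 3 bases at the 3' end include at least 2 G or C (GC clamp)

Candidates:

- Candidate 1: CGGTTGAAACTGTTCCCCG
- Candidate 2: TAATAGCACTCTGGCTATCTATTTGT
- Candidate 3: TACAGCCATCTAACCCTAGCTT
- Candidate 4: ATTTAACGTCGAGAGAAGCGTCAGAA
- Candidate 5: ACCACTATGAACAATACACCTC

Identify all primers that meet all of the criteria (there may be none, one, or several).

Candidate 5 only.

Candidate 1 (19 nt, A=3 T=5 G=5 C=6): GC 11/19 = 57.9%, outside 40.7–52.6% ✗; 3' end CCG has 3 G/C ✓ — fails.
Candidate 2 (26 nt, A=6 T=11 G=4 C=5): GC 9/26 = 34.6%, outside 40.7–52.6% ✗; 3' end TGT has 1 G/C, need ≥2 ✗ — fails.
Candidate 3 (22 nt, A=6 T=6 G=2 C=8): GC 10/22 = 45.5% ✓; 3' end CTT has 1 G/C, need ≥2 ✗ — fails.
Candidate 4 (26 nt, A=10 T=5 G=7 C=4): GC 11/26 = 42.3% ✓; 3' end GAA has 1 G/C, need ≥2 ✗ — fails.
Candidate 5 (22 nt, A=9 T=4 G=1 C=8): GC 9/22 = 40.9% ✓; 3' end CTC has 2 G/C ✓ — passes.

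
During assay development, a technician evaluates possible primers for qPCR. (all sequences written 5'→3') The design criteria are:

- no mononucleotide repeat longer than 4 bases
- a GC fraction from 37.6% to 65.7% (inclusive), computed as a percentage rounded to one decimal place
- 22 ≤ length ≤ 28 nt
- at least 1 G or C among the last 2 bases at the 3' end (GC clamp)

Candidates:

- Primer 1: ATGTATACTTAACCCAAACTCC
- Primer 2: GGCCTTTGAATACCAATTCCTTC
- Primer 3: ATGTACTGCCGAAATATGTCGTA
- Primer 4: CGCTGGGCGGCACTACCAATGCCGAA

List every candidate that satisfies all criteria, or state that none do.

Primer 1 (22 nt, A=8 T=6 G=1 C=7): longest run = 3 ✓; GC 8/22 = 36.4%, outside 37.6–65.7% ✗; length 22 ✓; 3' end CC has 2 G/C ✓ — fails.
Primer 2 (23 nt, A=5 T=8 G=3 C=7): longest run = 3 ✓; GC 10/23 = 43.5% ✓; length 23 ✓; 3' end TC has 1 G/C ✓ — passes.
Primer 3 (23 nt, A=7 T=7 G=5 C=4): longest run = 3 ✓; GC 9/23 = 39.1% ✓; length 23 ✓; 3' end TA has 0 G/C, need ≥1 ✗ — fails.
Primer 4 (26 nt, A=6 T=3 G=8 C=9): longest run = 3 ✓; GC 17/26 = 65.4% ✓; length 26 ✓; 3' end AA has 0 G/C, need ≥1 ✗ — fails.

Primer 2 only.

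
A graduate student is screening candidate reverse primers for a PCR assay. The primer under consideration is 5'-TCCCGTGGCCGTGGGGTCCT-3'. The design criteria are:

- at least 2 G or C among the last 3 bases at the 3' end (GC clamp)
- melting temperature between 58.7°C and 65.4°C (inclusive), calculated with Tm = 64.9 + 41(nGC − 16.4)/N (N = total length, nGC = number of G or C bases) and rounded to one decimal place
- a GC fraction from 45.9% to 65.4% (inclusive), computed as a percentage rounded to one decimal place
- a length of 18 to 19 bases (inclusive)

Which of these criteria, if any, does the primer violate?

Base counts: A=0, T=5, G=8, C=7 (length 20).
GC clamp: 3' end CCT has 2 G/C ✓
Tm: Tm = 64.9 + 41·(15 − 16.4)/20 = 62.0°C ✓
GC content: GC 15/20 = 75.0%, outside 45.9–65.4% ✗
length: length 20, outside 18–19 ✗

Fails: GC content, length.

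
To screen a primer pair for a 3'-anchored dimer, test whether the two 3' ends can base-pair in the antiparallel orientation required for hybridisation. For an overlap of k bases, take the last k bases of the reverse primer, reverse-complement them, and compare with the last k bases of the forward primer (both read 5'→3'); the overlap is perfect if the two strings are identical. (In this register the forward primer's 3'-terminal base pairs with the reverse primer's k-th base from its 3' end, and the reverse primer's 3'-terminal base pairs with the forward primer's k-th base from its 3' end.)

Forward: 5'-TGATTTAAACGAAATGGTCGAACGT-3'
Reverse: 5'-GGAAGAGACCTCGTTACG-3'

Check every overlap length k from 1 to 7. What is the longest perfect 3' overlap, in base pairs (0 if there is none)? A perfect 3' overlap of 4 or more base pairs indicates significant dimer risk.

Last 7 bases (5'→3') — forward …CGAACGT, reverse …CGTTACG.
Reverse complement of the reverse primer's last 7 bases: CGTAACG; its first k bases are the reverse complement of the reverse primer's last k bases, so a perfect k-base overlap needs the forward primer's last k bases to equal them.
Comparing (forward last k vs required): k=1: T vs C ✗; k=2: GT vs CG ✗; k=3: CGT vs CGT ✓; k=4: ACGT vs CGTA ✗; k=5: AACGT vs CGTAA ✗; k=6: GAACGT vs CGTAAC ✗; k=7: CGAACGT vs CGTAACG ✗.
Only k = 3 is perfect, so the longest perfect 3' overlap is 3.

Longest perfect overlap: 3 complementary base pairs; below the dimer-risk threshold (threshold 4).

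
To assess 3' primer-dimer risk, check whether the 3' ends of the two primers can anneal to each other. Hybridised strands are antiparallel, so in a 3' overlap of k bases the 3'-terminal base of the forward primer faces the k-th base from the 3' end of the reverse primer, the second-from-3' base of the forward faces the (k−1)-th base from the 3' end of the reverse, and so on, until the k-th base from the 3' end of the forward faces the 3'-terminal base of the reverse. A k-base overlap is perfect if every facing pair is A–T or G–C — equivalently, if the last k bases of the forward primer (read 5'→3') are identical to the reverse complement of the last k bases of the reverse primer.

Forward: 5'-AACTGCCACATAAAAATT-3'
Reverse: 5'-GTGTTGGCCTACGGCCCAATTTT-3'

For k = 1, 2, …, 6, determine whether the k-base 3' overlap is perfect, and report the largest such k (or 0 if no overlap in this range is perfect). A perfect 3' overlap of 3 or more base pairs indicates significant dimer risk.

Longest perfect overlap: 6 complementary base pairs; significant dimer risk (threshold 3).

Last 6 bases (5'→3') — forward …AAAATT, reverse …AATTTT.
Reverse complement of the reverse primer's last 6 bases: AAAATT; its first k bases are the reverse complement of the reverse primer's last k bases, so a perfect k-base overlap needs the forward primer's last k bases to equal them.
Comparing (forward last k vs required): k=1: T vs A ✗; k=2: TT vs AA ✗; k=3: ATT vs AAA ✗; k=4: AATT vs AAAA ✗; k=5: AAATT vs AAAAT ✗; k=6: AAAATT vs AAAATT ✓.
Only k = 6 is perfect, so the longest perfect 3' overlap is 6.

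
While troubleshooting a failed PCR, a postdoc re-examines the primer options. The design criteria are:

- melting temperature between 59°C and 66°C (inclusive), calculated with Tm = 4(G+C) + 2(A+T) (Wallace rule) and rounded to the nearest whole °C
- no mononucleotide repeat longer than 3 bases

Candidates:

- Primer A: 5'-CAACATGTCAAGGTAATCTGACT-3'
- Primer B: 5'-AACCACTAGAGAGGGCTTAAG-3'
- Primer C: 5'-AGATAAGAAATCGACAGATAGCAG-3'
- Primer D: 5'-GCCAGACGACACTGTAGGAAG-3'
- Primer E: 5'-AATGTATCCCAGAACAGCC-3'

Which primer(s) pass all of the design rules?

Primer A, Primer B, Primer C and Primer D.

Primer A (23 nt, A=8 T=6 G=4 C=5): Tm = 2·14 + 4·9 = 64°C ✓; longest run = 2 ✓ — passes.
Primer B (21 nt, A=8 T=3 G=6 C=4): Tm = 2·11 + 4·10 = 62°C ✓; longest run = 3 ✓ — passes.
Primer C (24 nt, A=12 T=3 G=6 C=3): Tm = 2·15 + 4·9 = 66°C ✓; longest run = 3 ✓ — passes.
Primer D (21 nt, A=7 T=2 G=7 C=5): Tm = 2·9 + 4·12 = 66°C ✓; longest run = 2 ✓ — passes.
Primer E (19 nt, A=7 T=3 G=3 C=6): Tm = 2·10 + 4·9 = 56°C, outside 59–66°C ✗; longest run = 3 ✓ — fails.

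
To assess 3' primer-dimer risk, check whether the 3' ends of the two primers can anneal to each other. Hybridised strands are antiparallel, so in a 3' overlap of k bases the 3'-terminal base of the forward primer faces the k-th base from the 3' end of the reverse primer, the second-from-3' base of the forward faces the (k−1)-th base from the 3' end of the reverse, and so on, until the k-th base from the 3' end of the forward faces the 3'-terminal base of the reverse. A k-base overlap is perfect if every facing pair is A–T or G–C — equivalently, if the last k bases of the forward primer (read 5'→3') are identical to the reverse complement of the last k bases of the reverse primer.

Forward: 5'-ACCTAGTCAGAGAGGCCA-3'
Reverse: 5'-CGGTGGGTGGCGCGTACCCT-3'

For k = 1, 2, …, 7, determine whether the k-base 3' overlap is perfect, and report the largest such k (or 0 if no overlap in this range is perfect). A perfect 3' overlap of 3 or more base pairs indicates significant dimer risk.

Longest perfect overlap: 1 complementary base pair; below the dimer-risk threshold (threshold 3).

Last 7 bases (5'→3') — forward …GAGGCCA, reverse …GTACCCT.
Reverse complement of the reverse primer's last 7 bases: AGGGTAC; its first k bases are the reverse complement of the reverse primer's last k bases, so a perfect k-base overlap needs the forward primer's last k bases to equal them.
Comparing (forward last k vs required): k=1: A vs A ✓; k=2: CA vs AG ✗; k=3: CCA vs AGG ✗; k=4: GCCA vs AGGG ✗; k=5: GGCCA vs AGGGT ✗; k=6: AGGCCA vs AGGGTA ✗; k=7: GAGGCCA vs AGGGTAC ✗.
Only k = 1 is perfect, so the longest perfect 3' overlap is 1.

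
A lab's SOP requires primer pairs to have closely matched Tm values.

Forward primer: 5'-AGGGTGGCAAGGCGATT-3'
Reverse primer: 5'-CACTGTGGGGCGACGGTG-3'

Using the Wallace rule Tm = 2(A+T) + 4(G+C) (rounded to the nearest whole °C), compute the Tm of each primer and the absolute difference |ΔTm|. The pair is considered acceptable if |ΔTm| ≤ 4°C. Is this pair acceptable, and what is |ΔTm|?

|ΔTm| = 8°C; the pair is not acceptable.

Forward: A=4 T=3 G=8 C=2 → Tm = 2·7 + 4·10 = 54°C.
Reverse: A=2 T=3 G=9 C=4 → Tm = 2·5 + 4·13 = 62°C.
|ΔTm| = |54 − 62| = 8°C, > 4°C.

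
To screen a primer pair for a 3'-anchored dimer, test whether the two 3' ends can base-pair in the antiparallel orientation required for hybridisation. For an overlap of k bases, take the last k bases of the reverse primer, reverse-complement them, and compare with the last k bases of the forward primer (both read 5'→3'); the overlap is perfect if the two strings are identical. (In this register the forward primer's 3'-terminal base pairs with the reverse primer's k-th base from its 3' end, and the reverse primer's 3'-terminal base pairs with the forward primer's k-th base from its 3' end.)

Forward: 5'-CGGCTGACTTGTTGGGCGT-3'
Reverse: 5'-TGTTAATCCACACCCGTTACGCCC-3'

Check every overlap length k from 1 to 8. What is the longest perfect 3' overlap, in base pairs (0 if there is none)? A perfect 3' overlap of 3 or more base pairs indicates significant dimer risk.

Last 8 bases (5'→3') — forward …TTGGGCGT, reverse …TTACGCCC.
Reverse complement of the reverse primer's last 8 bases: GGGCGTAA; its first k bases are the reverse complement of the reverse primer's last k bases, so a perfect k-base overlap needs the forward primer's last k bases to equal them.
Comparing (forward last k vs required): k=1: T vs G ✗; k=2: GT vs GG ✗; k=3: CGT vs GGG ✗; k=4: GCGT vs GGGC ✗; k=5: GGCGT vs GGGCG ✗; k=6: GGGCGT vs GGGCGT ✓; k=7: TGGGCGT vs GGGCGTA ✗; k=8: TTGGGCGT vs GGGCGTAA ✗.
Only k = 6 is perfect, so the longest perfect 3' overlap is 6.

Longest perfect overlap: 6 complementary base pairs; significant dimer risk (threshold 3).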